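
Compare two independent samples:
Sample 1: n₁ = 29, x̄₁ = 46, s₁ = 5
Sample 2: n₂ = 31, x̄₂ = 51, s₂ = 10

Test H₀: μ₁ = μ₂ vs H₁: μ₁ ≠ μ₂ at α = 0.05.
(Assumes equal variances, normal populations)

Pooled variance: s²_p = [28×5² + 30×10²]/(58) = 63.7931
s_p = 7.9871
SE = s_p×√(1/n₁ + 1/n₂) = 7.9871×√(1/29 + 1/31) = 2.0634
t = (x̄₁ - x̄₂)/SE = (46 - 51)/2.0634 = -2.4232
df = 58, t-critical = ±2.002
Decision: reject H₀

Answer: t = -2.4232, reject H₀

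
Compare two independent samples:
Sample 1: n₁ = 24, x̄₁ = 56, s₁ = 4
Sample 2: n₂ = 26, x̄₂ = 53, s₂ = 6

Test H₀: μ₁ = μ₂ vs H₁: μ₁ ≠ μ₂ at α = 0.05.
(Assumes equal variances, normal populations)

Answer: t = 2.0620, reject H₀

Derivation:
Pooled variance: s²_p = [23×4² + 25×6²]/(48) = 26.4167
s_p = 5.1397
SE = s_p×√(1/n₁ + 1/n₂) = 5.1397×√(1/24 + 1/26) = 1.4549
t = (x̄₁ - x̄₂)/SE = (56 - 53)/1.4549 = 2.0620
df = 48, t-critical = ±2.011
Decision: reject H₀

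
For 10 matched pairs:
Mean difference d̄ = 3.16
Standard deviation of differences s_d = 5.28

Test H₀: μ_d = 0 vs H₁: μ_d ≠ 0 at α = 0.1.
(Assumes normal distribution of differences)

Answer: t = 1.8926, reject H₀

Derivation:
df = n - 1 = 9
SE = s_d/√n = 5.28/√10 = 1.6697
t = d̄/SE = 3.16/1.6697 = 1.8926
Critical value: t_{0.05,9} = ±1.833
p-value ≈ 0.0910
Decision: reject H₀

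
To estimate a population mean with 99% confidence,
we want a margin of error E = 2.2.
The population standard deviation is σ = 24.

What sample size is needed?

Answer: n = 790

Derivation:
z_0.005 = 2.576
n = (z×σ/E)² = (2.576×24/2.2)²
n = 789.7122
Round up: n = 790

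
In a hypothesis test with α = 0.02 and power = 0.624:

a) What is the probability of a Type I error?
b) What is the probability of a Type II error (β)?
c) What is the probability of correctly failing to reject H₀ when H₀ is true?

Answer: a) 0.02, b) 0.376, c) 0.98

Derivation:
a) Type I error probability = α = 0.02
b) Power = P(reject H₀ | H₁ true) = 1 - β = 0.624, so Type II error probability = β = 1 - Power = 0.376
c) P(fail to reject H₀ | H₀ true) = 1 - α = 0.98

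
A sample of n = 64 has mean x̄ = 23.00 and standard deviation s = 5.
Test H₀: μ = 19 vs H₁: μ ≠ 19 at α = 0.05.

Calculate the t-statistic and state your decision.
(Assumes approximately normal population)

Answer: t = 6.4000, reject H₀

Derivation:
df = n - 1 = 63
SE = s/√n = 5/√64 = 0.6250
t = (x̄ - μ₀)/SE = (23.00 - 19)/0.6250 = 6.4000
Critical value: t_{0.025,63} = ±1.998
p-value < 0.0001
Decision: reject H₀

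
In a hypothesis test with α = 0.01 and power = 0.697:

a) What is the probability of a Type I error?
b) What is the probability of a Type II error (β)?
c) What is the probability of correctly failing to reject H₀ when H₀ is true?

a) Type I error probability = α = 0.01
b) Power = P(reject H₀ | H₁ true) = 1 - β = 0.697, so Type II error probability = β = 1 - Power = 0.303
c) P(fail to reject H₀ | H₀ true) = 1 - α = 0.99

Answer: a) 0.01, b) 0.303, c) 0.99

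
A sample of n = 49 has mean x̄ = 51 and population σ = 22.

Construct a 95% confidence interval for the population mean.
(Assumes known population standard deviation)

Answer: (44.8399, 57.1601)

Derivation:
Confidence level: 95%, α = 0.05
z_0.025 = 1.960
SE = σ/√n = 22/√49 = 3.1429
Margin of error = 1.960 × 3.1429 = 6.1601
CI: x̄ ± margin = 51 ± 6.1601
CI: (44.8399, 57.1601)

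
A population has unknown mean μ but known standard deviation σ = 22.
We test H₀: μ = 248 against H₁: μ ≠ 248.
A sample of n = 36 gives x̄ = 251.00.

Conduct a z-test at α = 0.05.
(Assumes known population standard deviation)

Answer: z = 0.8182, fail to reject H₀

Derivation:
Standard error: SE = σ/√n = 22/√36 = 3.6667
z-statistic: z = (x̄ - μ₀)/SE = (251.00 - 248)/3.6667 = 0.8182
Critical value: ±1.960
p-value = 0.4132
Decision: fail to reject H₀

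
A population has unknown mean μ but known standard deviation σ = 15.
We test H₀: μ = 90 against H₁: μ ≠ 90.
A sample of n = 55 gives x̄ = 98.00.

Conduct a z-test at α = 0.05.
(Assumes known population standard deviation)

Answer: z = 3.9553, reject H₀

Derivation:
Standard error: SE = σ/√n = 15/√55 = 2.0226
z-statistic: z = (x̄ - μ₀)/SE = (98.00 - 90)/2.0226 = 3.9553
Critical value: ±1.960
p-value = 0.0001
Decision: reject H₀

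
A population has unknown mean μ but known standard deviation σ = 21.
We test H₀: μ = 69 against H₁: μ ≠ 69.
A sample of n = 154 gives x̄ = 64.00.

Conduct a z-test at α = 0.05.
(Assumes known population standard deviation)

Answer: z = -2.9547, reject H₀

Derivation:
Standard error: SE = σ/√n = 21/√154 = 1.6922
z-statistic: z = (x̄ - μ₀)/SE = (64.00 - 69)/1.6922 = -2.9547
Critical value: ±1.960
p-value = 0.0031
Decision: reject H₀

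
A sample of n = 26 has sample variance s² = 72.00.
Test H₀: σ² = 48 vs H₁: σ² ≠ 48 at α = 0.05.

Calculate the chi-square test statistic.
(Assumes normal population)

df = n - 1 = 25
χ² = (n-1)s²/σ₀² = 25×72.00/48 = 37.5000
Critical values: χ²_{0.975,25} = 13.120, χ²_{0.025,25} = 40.646
Rejection region: χ² < 13.120 or χ² > 40.646
Decision: fail to reject H₀

Answer: χ² = 37.5000, fail to reject H₀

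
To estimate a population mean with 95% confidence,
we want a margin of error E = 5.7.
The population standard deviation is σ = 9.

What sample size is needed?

Answer: n = 10

Derivation:
z_0.025 = 1.960
n = (z×σ/E)² = (1.960×9/5.7)²
n = 9.5774
Round up: n = 10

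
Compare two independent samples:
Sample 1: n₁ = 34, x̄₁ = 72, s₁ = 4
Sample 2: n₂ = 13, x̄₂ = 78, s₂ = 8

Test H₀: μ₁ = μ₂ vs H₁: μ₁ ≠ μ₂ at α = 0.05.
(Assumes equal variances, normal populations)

Pooled variance: s²_p = [33×4² + 12×8²]/(45) = 28.8000
s_p = 5.3666
SE = s_p×√(1/n₁ + 1/n₂) = 5.3666×√(1/34 + 1/13) = 1.7500
t = (x̄₁ - x̄₂)/SE = (72 - 78)/1.7500 = -3.4286
df = 45, t-critical = ±2.014
Decision: reject H₀

Answer: t = -3.4286, reject H₀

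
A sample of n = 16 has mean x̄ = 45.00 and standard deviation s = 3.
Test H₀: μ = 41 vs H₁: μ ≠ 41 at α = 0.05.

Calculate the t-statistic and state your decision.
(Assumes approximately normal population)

Answer: t = 5.3333, reject H₀

Derivation:
df = n - 1 = 15
SE = s/√n = 3/√16 = 0.7500
t = (x̄ - μ₀)/SE = (45.00 - 41)/0.7500 = 5.3333
Critical value: t_{0.025,15} = ±2.131
p-value ≈ 0.0001
Decision: reject H₀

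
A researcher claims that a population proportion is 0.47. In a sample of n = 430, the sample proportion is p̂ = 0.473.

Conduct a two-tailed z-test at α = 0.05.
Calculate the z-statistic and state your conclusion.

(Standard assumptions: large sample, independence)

H₀: p = 0.47, H₁: p ≠ 0.47
Standard error: SE = √(p₀(1-p₀)/n) = √(0.47×0.53/430) = 0.024069
z-statistic: z = (p̂ - p₀)/SE = (0.473 - 0.47)/0.024069 = 0.1246
Critical value: z_0.025 = ±1.960
p-value = 0.9008
Decision: fail to reject H₀ at α = 0.05

Answer: z = 0.1246, fail to reject H₀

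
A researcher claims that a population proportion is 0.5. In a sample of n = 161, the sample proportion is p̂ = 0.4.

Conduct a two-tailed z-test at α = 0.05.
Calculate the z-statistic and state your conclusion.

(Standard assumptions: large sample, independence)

H₀: p = 0.5, H₁: p ≠ 0.5
Standard error: SE = √(p₀(1-p₀)/n) = √(0.5×0.5/161) = 0.039406
z-statistic: z = (p̂ - p₀)/SE = (0.4 - 0.5)/0.039406 = -2.5377
Critical value: z_0.025 = ±1.960
p-value = 0.0112
Decision: reject H₀ at α = 0.05

Answer: z = -2.5377, reject H₀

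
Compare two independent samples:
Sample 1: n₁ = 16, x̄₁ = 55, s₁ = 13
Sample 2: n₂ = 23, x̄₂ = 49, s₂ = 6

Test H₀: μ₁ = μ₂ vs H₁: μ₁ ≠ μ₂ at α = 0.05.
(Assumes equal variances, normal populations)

Answer: t = 1.9436, fail to reject H₀

Derivation:
Pooled variance: s²_p = [15×13² + 22×6²]/(37) = 89.9189
s_p = 9.4826
SE = s_p×√(1/n₁ + 1/n₂) = 9.4826×√(1/16 + 1/23) = 3.0870
t = (x̄₁ - x̄₂)/SE = (55 - 49)/3.0870 = 1.9436
df = 37, t-critical = ±2.026
Decision: fail to reject H₀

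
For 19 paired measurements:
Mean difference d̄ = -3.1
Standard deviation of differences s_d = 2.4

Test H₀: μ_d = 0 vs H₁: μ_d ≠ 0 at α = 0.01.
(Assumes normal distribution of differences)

df = n - 1 = 18
SE = s_d/√n = 2.4/√19 = 0.5506
t = d̄/SE = -3.1/0.5506 = -5.6302
Critical value: t_{0.005,18} = ±2.878
p-value < 0.0001
Decision: reject H₀

Answer: t = -5.6302, reject H₀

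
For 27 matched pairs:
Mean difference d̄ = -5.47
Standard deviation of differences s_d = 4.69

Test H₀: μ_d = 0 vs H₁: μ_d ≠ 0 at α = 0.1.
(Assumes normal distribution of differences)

Answer: t = -6.0603, reject H₀

Derivation:
df = n - 1 = 26
SE = s_d/√n = 4.69/√27 = 0.9026
t = d̄/SE = -5.47/0.9026 = -6.0603
Critical value: t_{0.05,26} = ±1.706
p-value < 0.0001
Decision: reject H₀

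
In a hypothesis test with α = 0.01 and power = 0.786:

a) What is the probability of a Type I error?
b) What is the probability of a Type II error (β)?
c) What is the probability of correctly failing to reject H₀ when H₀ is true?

Answer: a) 0.01, b) 0.214, c) 0.99

Derivation:
a) Type I error probability = α = 0.01
b) Power = P(reject H₀ | H₁ true) = 1 - β = 0.786, so Type II error probability = β = 1 - Power = 0.214
c) P(fail to reject H₀ | H₀ true) = 1 - α = 0.99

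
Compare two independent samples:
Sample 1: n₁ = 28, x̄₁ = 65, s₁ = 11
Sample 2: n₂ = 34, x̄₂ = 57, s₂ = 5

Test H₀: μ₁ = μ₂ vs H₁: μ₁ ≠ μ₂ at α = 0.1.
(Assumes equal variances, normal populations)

Answer: t = 3.7960, reject H₀

Derivation:
Pooled variance: s²_p = [27×11² + 33×5²]/(60) = 68.2000
s_p = 8.2583
SE = s_p×√(1/n₁ + 1/n₂) = 8.2583×√(1/28 + 1/34) = 2.1075
t = (x̄₁ - x̄₂)/SE = (65 - 57)/2.1075 = 3.7960
df = 60, t-critical = ±1.671
Decision: reject H₀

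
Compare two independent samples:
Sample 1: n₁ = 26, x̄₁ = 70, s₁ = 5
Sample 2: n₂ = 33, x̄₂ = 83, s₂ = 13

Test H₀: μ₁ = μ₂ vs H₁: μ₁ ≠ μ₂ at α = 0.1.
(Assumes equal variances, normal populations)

Pooled variance: s²_p = [25×5² + 32×13²]/(57) = 105.8421
s_p = 10.2880
SE = s_p×√(1/n₁ + 1/n₂) = 10.2880×√(1/26 + 1/33) = 2.6978
t = (x̄₁ - x̄₂)/SE = (70 - 83)/2.6978 = -4.8187
df = 57, t-critical = ±1.672
Decision: reject H₀

Answer: t = -4.8187, reject H₀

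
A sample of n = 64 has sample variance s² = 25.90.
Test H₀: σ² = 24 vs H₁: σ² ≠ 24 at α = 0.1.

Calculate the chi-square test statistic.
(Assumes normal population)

Answer: χ² = 67.9875, fail to reject H₀

Derivation:
df = n - 1 = 63
χ² = (n-1)s²/σ₀² = 63×25.90/24 = 67.9875
Critical values: χ²_{0.95,63} = 45.741, χ²_{0.05,63} = 82.529
Rejection region: χ² < 45.741 or χ² > 82.529
Decision: fail to reject H₀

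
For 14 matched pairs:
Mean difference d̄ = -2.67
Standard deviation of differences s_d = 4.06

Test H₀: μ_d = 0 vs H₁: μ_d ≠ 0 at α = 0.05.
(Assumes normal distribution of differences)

Answer: t = -2.4606, reject H₀

Derivation:
df = n - 1 = 13
SE = s_d/√n = 4.06/√14 = 1.0851
t = d̄/SE = -2.67/1.0851 = -2.4606
Critical value: t_{0.025,13} = ±2.160
p-value ≈ 0.0286
Decision: reject H₀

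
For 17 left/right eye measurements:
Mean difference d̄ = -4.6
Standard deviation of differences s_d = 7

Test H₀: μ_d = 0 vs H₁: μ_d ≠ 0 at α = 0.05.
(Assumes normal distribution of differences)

Answer: t = -2.7095, reject H₀

Derivation:
df = n - 1 = 16
SE = s_d/√n = 7/√17 = 1.6977
t = d̄/SE = -4.6/1.6977 = -2.7095
Critical value: t_{0.025,16} = ±2.120
p-value ≈ 0.0155
Decision: reject H₀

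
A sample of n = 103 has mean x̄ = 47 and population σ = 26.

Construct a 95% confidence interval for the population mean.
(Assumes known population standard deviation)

Answer: (41.9787, 52.0213)

Derivation:
Confidence level: 95%, α = 0.05
z_0.025 = 1.960
SE = σ/√n = 26/√103 = 2.5619
Margin of error = 1.960 × 2.5619 = 5.0213
CI: x̄ ± margin = 47 ± 5.0213
CI: (41.9787, 52.0213)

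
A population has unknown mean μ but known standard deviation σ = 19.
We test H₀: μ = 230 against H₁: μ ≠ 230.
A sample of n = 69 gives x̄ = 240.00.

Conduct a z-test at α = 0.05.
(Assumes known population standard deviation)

Answer: z = 4.3720, reject H₀

Derivation:
Standard error: SE = σ/√n = 19/√69 = 2.2873
z-statistic: z = (x̄ - μ₀)/SE = (240.00 - 230)/2.2873 = 4.3720
Critical value: ±1.960
p-value < 0.0001
Decision: reject H₀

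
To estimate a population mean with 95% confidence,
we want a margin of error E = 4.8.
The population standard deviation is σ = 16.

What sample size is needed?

z_0.025 = 1.960
n = (z×σ/E)² = (1.960×16/4.8)²
n = 42.6844
Round up: n = 43

Answer: n = 43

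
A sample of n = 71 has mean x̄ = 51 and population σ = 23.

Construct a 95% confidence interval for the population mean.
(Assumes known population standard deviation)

Confidence level: 95%, α = 0.05
z_0.025 = 1.960
SE = σ/√n = 23/√71 = 2.7296
Margin of error = 1.960 × 2.7296 = 5.3500
CI: x̄ ± margin = 51 ± 5.3500
CI: (45.6500, 56.3500)

Answer: (45.6500, 56.3500)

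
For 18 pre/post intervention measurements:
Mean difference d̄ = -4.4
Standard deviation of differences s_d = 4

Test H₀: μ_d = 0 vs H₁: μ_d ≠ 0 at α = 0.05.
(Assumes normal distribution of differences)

Answer: t = -4.6669, reject H₀

Derivation:
df = n - 1 = 17
SE = s_d/√n = 4/√18 = 0.9428
t = d̄/SE = -4.4/0.9428 = -4.6669
Critical value: t_{0.025,17} = ±2.110
p-value ≈ 0.0002
Decision: reject H₀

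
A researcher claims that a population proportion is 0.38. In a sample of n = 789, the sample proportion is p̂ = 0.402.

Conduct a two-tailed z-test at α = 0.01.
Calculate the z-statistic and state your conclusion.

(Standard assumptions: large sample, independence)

H₀: p = 0.38, H₁: p ≠ 0.38
Standard error: SE = √(p₀(1-p₀)/n) = √(0.38×0.62/789) = 0.017280
z-statistic: z = (p̂ - p₀)/SE = (0.402 - 0.38)/0.017280 = 1.2731
Critical value: z_0.005 = ±2.576
p-value = 0.2030
Decision: fail to reject H₀ at α = 0.01

Answer: z = 1.2731, fail to reject H₀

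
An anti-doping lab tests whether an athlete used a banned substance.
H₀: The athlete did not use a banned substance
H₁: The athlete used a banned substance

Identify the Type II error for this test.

Type I error: rejecting H₀ when it is actually true (false positive).
Type II error: failing to reject H₀ when H₁ is actually true (false negative).

Answer: Failing to detect doping in an athlete who used a banned substance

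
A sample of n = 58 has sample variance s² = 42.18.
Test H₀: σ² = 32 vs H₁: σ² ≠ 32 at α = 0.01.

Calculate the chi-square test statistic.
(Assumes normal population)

df = n - 1 = 57
χ² = (n-1)s²/σ₀² = 57×42.18/32 = 75.1331
Critical values: χ²_{0.995,57} = 33.248, χ²_{0.005,57} = 88.236
Rejection region: χ² < 33.248 or χ² > 88.236
Decision: fail to reject H₀

Answer: χ² = 75.1331, fail to reject H₀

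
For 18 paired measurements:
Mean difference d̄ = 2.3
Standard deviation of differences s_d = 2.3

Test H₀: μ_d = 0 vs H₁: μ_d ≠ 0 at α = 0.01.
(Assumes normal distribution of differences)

df = n - 1 = 17
SE = s_d/√n = 2.3/√18 = 0.5421
t = d̄/SE = 2.3/0.5421 = 4.2428
Critical value: t_{0.005,17} = ±2.898
p-value ≈ 0.0005
Decision: reject H₀

Answer: t = 4.2428, reject H₀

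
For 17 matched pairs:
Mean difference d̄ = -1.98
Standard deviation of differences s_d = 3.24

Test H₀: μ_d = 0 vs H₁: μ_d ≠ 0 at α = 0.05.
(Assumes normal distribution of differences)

Answer: t = -2.5197, reject H₀

Derivation:
df = n - 1 = 16
SE = s_d/√n = 3.24/√17 = 0.7858
t = d̄/SE = -1.98/0.7858 = -2.5197
Critical value: t_{0.025,16} = ±2.120
p-value ≈ 0.0228
Decision: reject H₀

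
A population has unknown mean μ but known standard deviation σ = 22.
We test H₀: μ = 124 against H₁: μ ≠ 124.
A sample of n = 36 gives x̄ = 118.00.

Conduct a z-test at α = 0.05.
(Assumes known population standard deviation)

Answer: z = -1.6363, fail to reject H₀

Derivation:
Standard error: SE = σ/√n = 22/√36 = 3.6667
z-statistic: z = (x̄ - μ₀)/SE = (118.00 - 124)/3.6667 = -1.6363
Critical value: ±1.960
p-value = 0.1018
Decision: fail to reject H₀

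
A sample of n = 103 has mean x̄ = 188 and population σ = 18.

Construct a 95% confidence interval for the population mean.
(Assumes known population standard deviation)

Confidence level: 95%, α = 0.05
z_0.025 = 1.960
SE = σ/√n = 18/√103 = 1.7736
Margin of error = 1.960 × 1.7736 = 3.4763
CI: x̄ ± margin = 188 ± 3.4763
CI: (184.5237, 191.4763)

Answer: (184.5237, 191.4763)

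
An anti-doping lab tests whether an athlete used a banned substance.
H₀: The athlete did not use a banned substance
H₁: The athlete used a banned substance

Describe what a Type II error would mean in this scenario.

A Type I error (probability α) occurs when we reject a true H₀.
A Type II error (probability β) occurs when we fail to reject a false H₀.

Answer: Failing to detect doping in an athlete who used a banned substance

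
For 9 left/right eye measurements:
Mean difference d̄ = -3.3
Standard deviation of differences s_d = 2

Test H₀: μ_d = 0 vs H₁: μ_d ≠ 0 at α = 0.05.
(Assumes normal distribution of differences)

df = n - 1 = 8
SE = s_d/√n = 2/√9 = 0.6667
t = d̄/SE = -3.3/0.6667 = -4.9498
Critical value: t_{0.025,8} = ±2.306
p-value ≈ 0.0011
Decision: reject H₀

Answer: t = -4.9498, reject H₀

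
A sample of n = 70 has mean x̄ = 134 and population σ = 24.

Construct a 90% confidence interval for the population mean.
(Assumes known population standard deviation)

Answer: (129.2813, 138.7187)

Derivation:
Confidence level: 90%, α = 0.1
z_0.05 = 1.645
SE = σ/√n = 24/√70 = 2.8685
Margin of error = 1.645 × 2.8685 = 4.7187
CI: x̄ ± margin = 134 ± 4.7187
CI: (129.2813, 138.7187)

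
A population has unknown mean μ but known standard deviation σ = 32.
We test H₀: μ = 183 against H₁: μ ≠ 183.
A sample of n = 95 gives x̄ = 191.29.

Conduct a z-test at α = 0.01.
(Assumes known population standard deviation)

Standard error: SE = σ/√n = 32/√95 = 3.2831
z-statistic: z = (x̄ - μ₀)/SE = (191.29 - 183)/3.2831 = 2.5251
Critical value: ±2.576
p-value = 0.0116
Decision: fail to reject H₀

Answer: z = 2.5251, fail to reject H₀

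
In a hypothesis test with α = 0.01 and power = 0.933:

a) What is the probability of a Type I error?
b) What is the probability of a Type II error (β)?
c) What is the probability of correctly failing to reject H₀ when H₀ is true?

Answer: a) 0.01, b) 0.067, c) 0.99

Derivation:
a) Type I error probability = α = 0.01
b) Power = P(reject H₀ | H₁ true) = 1 - β = 0.933, so Type II error probability = β = 1 - Power = 0.067
c) P(fail to reject H₀ | H₀ true) = 1 - α = 0.99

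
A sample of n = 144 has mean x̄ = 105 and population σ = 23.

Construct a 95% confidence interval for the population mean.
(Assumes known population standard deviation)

Confidence level: 95%, α = 0.05
z_0.025 = 1.960
SE = σ/√n = 23/√144 = 1.9167
Margin of error = 1.960 × 1.9167 = 3.7567
CI: x̄ ± margin = 105 ± 3.7567
CI: (101.2433, 108.7567)

Answer: (101.2433, 108.7567)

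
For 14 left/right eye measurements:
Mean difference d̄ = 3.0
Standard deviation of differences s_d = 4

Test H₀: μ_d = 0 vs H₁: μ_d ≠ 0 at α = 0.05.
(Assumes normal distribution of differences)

Answer: t = 2.8064, reject H₀

Derivation:
df = n - 1 = 13
SE = s_d/√n = 4/√14 = 1.0690
t = d̄/SE = 3.0/1.0690 = 2.8064
Critical value: t_{0.025,13} = ±2.160
p-value ≈ 0.0148
Decision: reject H₀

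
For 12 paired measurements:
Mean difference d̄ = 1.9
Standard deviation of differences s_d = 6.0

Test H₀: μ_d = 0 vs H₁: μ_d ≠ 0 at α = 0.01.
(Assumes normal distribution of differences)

df = n - 1 = 11
SE = s_d/√n = 6.0/√12 = 1.7321
t = d̄/SE = 1.9/1.7321 = 1.0969
Critical value: t_{0.005,11} = ±3.106
p-value ≈ 0.2961
Decision: fail to reject H₀

Answer: t = 1.0969, fail to reject H₀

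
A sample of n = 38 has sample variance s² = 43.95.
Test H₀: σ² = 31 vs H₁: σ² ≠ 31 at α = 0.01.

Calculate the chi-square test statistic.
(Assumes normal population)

Answer: χ² = 52.4565, fail to reject H₀

Derivation:
df = n - 1 = 37
χ² = (n-1)s²/σ₀² = 37×43.95/31 = 52.4565
Critical values: χ²_{0.995,37} = 18.586, χ²_{0.005,37} = 62.883
Rejection region: χ² < 18.586 or χ² > 62.883
Decision: fail to reject H₀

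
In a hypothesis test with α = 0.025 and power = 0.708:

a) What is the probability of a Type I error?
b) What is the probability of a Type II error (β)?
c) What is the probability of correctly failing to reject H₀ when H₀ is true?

Answer: a) 0.025, b) 0.292, c) 0.975

Derivation:
a) Type I error probability = α = 0.025
b) Power = P(reject H₀ | H₁ true) = 1 - β = 0.708, so Type II error probability = β = 1 - Power = 0.292
c) P(fail to reject H₀ | H₀ true) = 1 - α = 0.975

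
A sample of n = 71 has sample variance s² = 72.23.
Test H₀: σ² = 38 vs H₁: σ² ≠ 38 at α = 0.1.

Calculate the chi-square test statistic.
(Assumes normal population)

Answer: χ² = 133.0553, reject H₀

Derivation:
df = n - 1 = 70
χ² = (n-1)s²/σ₀² = 70×72.23/38 = 133.0553
Critical values: χ²_{0.95,70} = 51.739, χ²_{0.05,70} = 90.531
Rejection region: χ² < 51.739 or χ² > 90.531
Decision: reject H₀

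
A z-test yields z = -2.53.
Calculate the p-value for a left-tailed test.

Answer: p-value ≈ 0.0057

Derivation:
For z = -2.53:
p = P(Z < -2.53) = Φ(-2.53) = 0.0057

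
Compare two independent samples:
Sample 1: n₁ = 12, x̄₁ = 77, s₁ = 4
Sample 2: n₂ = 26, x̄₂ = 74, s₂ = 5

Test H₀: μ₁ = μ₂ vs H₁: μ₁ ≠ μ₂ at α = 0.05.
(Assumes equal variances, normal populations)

Answer: t = 1.8224, fail to reject H₀

Derivation:
Pooled variance: s²_p = [11×4² + 25×5²]/(36) = 22.2500
s_p = 4.7170
SE = s_p×√(1/n₁ + 1/n₂) = 4.7170×√(1/12 + 1/26) = 1.6462
t = (x̄₁ - x̄₂)/SE = (77 - 74)/1.6462 = 1.8224
df = 36, t-critical = ±2.028
Decision: fail to reject H₀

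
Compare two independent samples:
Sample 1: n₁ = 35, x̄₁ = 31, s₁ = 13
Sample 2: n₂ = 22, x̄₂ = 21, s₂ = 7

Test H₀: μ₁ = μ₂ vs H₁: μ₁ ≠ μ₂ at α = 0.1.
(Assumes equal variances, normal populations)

Pooled variance: s²_p = [34×13² + 21×7²]/(55) = 123.1818
s_p = 11.0987
SE = s_p×√(1/n₁ + 1/n₂) = 11.0987×√(1/35 + 1/22) = 3.0197
t = (x̄₁ - x̄₂)/SE = (31 - 21)/3.0197 = 3.3116
df = 55, t-critical = ±1.673
Decision: reject H₀

Answer: t = 3.3116, reject H₀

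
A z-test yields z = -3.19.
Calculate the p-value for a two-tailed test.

For z = -3.19:
p = 2×P(Z > |-3.19|) = 2×(1 - Φ(3.19)) = 0.0014

Answer: p-value ≈ 0.0014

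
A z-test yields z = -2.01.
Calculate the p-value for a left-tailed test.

Answer: p-value ≈ 0.0222

Derivation:
For z = -2.01:
p = P(Z < -2.01) = Φ(-2.01) = 0.0222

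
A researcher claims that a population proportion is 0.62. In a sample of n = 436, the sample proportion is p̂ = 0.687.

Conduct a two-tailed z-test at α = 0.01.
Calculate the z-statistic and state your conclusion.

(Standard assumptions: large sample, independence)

H₀: p = 0.62, H₁: p ≠ 0.62
Standard error: SE = √(p₀(1-p₀)/n) = √(0.62×0.38/436) = 0.023246
z-statistic: z = (p̂ - p₀)/SE = (0.687 - 0.62)/0.023246 = 2.8822
Critical value: z_0.005 = ±2.576
p-value = 0.0039
Decision: reject H₀ at α = 0.01

Answer: z = 2.8822, reject H₀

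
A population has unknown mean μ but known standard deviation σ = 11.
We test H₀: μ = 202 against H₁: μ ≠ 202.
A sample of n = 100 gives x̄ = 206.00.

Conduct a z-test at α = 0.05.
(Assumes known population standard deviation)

Standard error: SE = σ/√n = 11/√100 = 1.1000
z-statistic: z = (x̄ - μ₀)/SE = (206.00 - 202)/1.1000 = 3.6364
Critical value: ±1.960
p-value = 0.0003
Decision: reject H₀

Answer: z = 3.6364, reject H₀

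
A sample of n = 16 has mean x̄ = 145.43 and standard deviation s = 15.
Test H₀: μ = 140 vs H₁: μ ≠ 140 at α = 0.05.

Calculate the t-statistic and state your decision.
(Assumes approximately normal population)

df = n - 1 = 15
SE = s/√n = 15/√16 = 3.7500
t = (x̄ - μ₀)/SE = (145.43 - 140)/3.7500 = 1.4480
Critical value: t_{0.025,15} = ±2.131
p-value ≈ 0.1682
Decision: fail to reject H₀

Answer: t = 1.4480, fail to reject H₀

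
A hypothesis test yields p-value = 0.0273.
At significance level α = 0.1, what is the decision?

Answer: reject H₀

Derivation:
Compare p-value to α:
0.0273 < 0.1
Decision: reject H₀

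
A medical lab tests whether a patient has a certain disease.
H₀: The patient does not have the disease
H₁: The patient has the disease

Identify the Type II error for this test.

Type I error (α): Rejecting H₀ when H₀ is true
Type II error (β): Failing to reject H₀ when H₁ is true

Answer: Failing to diagnose a patient who actually has the disease (false negative)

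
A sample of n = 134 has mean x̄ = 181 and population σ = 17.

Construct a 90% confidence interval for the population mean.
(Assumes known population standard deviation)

Confidence level: 90%, α = 0.1
z_0.05 = 1.645
SE = σ/√n = 17/√134 = 1.4686
Margin of error = 1.645 × 1.4686 = 2.4158
CI: x̄ ± margin = 181 ± 2.4158
CI: (178.5842, 183.4158)

Answer: (178.5842, 183.4158)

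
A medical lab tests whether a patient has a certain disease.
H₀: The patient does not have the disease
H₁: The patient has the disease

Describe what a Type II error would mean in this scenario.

Type I error (α): Rejecting H₀ when H₀ is true
Type II error (β): Failing to reject H₀ when H₁ is true

Answer: Failing to diagnose a patient who actually has the disease (false negative)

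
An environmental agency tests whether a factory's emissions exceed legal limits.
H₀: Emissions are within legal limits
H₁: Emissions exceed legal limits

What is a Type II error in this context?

Answer: Failing to cite a factory whose emissions actually exceed the limit

Derivation:
Type I error: rejecting H₀ when it is actually true (false positive).
Type II error: failing to reject H₀ when H₁ is actually true (false negative).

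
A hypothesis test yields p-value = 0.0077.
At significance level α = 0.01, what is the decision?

Compare p-value to α:
0.0077 < 0.01
Decision: reject H₀

Answer: reject H₀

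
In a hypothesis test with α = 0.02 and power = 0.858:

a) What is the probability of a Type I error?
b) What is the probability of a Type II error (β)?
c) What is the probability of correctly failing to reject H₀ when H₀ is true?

Answer: a) 0.02, b) 0.142, c) 0.98

Derivation:
a) Type I error probability = α = 0.02
b) Power = P(reject H₀ | H₁ true) = 1 - β = 0.858, so Type II error probability = β = 1 - Power = 0.142
c) P(fail to reject H₀ | H₀ true) = 1 - α = 0.98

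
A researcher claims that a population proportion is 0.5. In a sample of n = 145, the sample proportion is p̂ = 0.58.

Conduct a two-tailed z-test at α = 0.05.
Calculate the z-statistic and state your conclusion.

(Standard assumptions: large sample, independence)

Answer: z = 1.9266, fail to reject H₀

Derivation:
H₀: p = 0.5, H₁: p ≠ 0.5
Standard error: SE = √(p₀(1-p₀)/n) = √(0.5×0.5/145) = 0.041523
z-statistic: z = (p̂ - p₀)/SE = (0.58 - 0.5)/0.041523 = 1.9266
Critical value: z_0.025 = ±1.960
p-value = 0.0540
Decision: fail to reject H₀ at α = 0.05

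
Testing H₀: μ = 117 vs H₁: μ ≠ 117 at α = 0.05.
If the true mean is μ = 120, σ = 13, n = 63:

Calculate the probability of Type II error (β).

Answer: β ≈ 0.5510

Derivation:
SE = σ/√n = 13/√63 = 1.6378
Critical values: μ₀ ± z_0.025×SE = 117 ± 1.960×1.6378
Acceptance region: (113.7899, 120.2101)
Under H₁ (μ = 120): z_high = (120.2101 - 120)/1.6378 = 0.1283, z_low = (113.7899 - 120)/1.6378 = -3.7917
β = P(not reject | H₁) = Φ(0.1283) - Φ(-3.7917) ≈ 0.5510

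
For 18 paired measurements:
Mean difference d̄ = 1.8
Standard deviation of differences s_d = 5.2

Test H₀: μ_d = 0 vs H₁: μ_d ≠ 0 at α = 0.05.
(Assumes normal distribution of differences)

df = n - 1 = 17
SE = s_d/√n = 5.2/√18 = 1.2257
t = d̄/SE = 1.8/1.2257 = 1.4685
Critical value: t_{0.025,17} = ±2.110
p-value ≈ 0.1602
Decision: fail to reject H₀

Answer: t = 1.4685, fail to reject H₀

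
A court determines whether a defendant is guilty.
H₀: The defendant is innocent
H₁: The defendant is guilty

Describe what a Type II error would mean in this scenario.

A Type I error (probability α) occurs when we reject a true H₀.
A Type II error (probability β) occurs when we fail to reject a false H₀.

Answer: Acquitting a guilty person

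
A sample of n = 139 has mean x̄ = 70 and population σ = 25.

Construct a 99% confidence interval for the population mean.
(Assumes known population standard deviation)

Answer: (64.5376, 75.4624)

Derivation:
Confidence level: 99%, α = 0.01
z_0.005 = 2.576
SE = σ/√n = 25/√139 = 2.1205
Margin of error = 2.576 × 2.1205 = 5.4624
CI: x̄ ± margin = 70 ± 5.4624
CI: (64.5376, 75.4624)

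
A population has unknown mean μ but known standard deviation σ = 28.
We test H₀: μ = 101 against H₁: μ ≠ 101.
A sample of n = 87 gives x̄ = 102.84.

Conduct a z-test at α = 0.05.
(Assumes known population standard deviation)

Standard error: SE = σ/√n = 28/√87 = 3.0019
z-statistic: z = (x̄ - μ₀)/SE = (102.84 - 101)/3.0019 = 0.6129
Critical value: ±1.960
p-value = 0.5399
Decision: fail to reject H₀

Answer: z = 0.6129, fail to reject H₀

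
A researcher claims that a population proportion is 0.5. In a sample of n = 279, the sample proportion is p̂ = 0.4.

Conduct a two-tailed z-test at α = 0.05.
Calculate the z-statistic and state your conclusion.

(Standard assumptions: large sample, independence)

Answer: z = -3.3407, reject H₀

Derivation:
H₀: p = 0.5, H₁: p ≠ 0.5
Standard error: SE = √(p₀(1-p₀)/n) = √(0.5×0.5/279) = 0.029934
z-statistic: z = (p̂ - p₀)/SE = (0.4 - 0.5)/0.029934 = -3.3407
Critical value: z_0.025 = ±1.960
p-value = 0.0008
Decision: reject H₀ at α = 0.05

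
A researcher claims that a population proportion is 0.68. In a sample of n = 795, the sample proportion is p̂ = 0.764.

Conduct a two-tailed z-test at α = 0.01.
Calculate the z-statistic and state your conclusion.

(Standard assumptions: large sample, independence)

H₀: p = 0.68, H₁: p ≠ 0.68
Standard error: SE = √(p₀(1-p₀)/n) = √(0.68×0.32/795) = 0.016544
z-statistic: z = (p̂ - p₀)/SE = (0.764 - 0.68)/0.016544 = 5.0774
Critical value: z_0.005 = ±2.576
p-value < 0.0001
Decision: reject H₀ at α = 0.01

Answer: z = 5.0774, reject H₀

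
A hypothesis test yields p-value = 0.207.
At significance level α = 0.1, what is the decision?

Compare p-value to α:
0.207 ≥ 0.1
Decision: fail to reject H₀

Answer: fail to reject H₀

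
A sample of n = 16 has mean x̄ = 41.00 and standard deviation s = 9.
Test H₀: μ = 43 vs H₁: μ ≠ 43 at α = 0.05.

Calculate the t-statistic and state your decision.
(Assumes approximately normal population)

df = n - 1 = 15
SE = s/√n = 9/√16 = 2.2500
t = (x̄ - μ₀)/SE = (41.00 - 43)/2.2500 = -0.8889
Critical value: t_{0.025,15} = ±2.131
p-value ≈ 0.3881
Decision: fail to reject H₀

Answer: t = -0.8889, fail to reject H₀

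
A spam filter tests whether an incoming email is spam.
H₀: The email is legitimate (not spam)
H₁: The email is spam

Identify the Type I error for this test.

Answer: Marking a legitimate email as spam

Derivation:
A Type I error (probability α) occurs when we reject a true H₀.
A Type II error (probability β) occurs when we fail to reject a false H₀.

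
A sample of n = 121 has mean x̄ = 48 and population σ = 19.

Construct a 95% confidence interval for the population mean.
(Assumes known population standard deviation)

Confidence level: 95%, α = 0.05
z_0.025 = 1.960
SE = σ/√n = 19/√121 = 1.7273
Margin of error = 1.960 × 1.7273 = 3.3855
CI: x̄ ± margin = 48 ± 3.3855
CI: (44.6145, 51.3855)

Answer: (44.6145, 51.3855)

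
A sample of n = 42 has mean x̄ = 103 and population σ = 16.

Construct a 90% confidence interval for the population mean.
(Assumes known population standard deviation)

Confidence level: 90%, α = 0.1
z_0.05 = 1.645
SE = σ/√n = 16/√42 = 2.4689
Margin of error = 1.645 × 2.4689 = 4.0613
CI: x̄ ± margin = 103 ± 4.0613
CI: (98.9387, 107.0613)

Answer: (98.9387, 107.0613)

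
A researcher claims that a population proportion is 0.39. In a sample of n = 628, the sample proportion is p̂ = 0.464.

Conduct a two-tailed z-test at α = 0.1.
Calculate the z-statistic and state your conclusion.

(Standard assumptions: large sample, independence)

Answer: z = 3.8021, reject H₀

Derivation:
H₀: p = 0.39, H₁: p ≠ 0.39
Standard error: SE = √(p₀(1-p₀)/n) = √(0.39×0.61/628) = 0.019463
z-statistic: z = (p̂ - p₀)/SE = (0.464 - 0.39)/0.019463 = 3.8021
Critical value: z_0.05 = ±1.645
p-value = 0.0001
Decision: reject H₀ at α = 0.1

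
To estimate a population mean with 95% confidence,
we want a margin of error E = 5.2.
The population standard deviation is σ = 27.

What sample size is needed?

Answer: n = 104

Derivation:
z_0.025 = 1.960
n = (z×σ/E)² = (1.960×27/5.2)²
n = 103.5698
Round up: n = 104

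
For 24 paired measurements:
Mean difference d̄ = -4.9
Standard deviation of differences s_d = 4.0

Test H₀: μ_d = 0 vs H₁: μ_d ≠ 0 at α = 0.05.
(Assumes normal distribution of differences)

df = n - 1 = 23
SE = s_d/√n = 4.0/√24 = 0.8165
t = d̄/SE = -4.9/0.8165 = -6.0012
Critical value: t_{0.025,23} = ±2.069
p-value < 0.0001
Decision: reject H₀

Answer: t = -6.0012, reject H₀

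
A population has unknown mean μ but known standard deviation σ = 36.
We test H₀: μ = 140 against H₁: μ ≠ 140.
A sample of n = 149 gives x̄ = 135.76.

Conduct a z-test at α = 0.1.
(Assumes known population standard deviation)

Standard error: SE = σ/√n = 36/√149 = 2.9492
z-statistic: z = (x̄ - μ₀)/SE = (135.76 - 140)/2.9492 = -1.4377
Critical value: ±1.645
p-value = 0.1505
Decision: fail to reject H₀

Answer: z = -1.4377, fail to reject H₀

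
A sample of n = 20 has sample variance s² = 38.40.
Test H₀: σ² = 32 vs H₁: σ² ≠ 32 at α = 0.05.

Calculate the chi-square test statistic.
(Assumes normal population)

Answer: χ² = 22.8000, fail to reject H₀

Derivation:
df = n - 1 = 19
χ² = (n-1)s²/σ₀² = 19×38.40/32 = 22.8000
Critical values: χ²_{0.975,19} = 8.907, χ²_{0.025,19} = 32.852
Rejection region: χ² < 8.907 or χ² > 32.852
Decision: fail to reject H₀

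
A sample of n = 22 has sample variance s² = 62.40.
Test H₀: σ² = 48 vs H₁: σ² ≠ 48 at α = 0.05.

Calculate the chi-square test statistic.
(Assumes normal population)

Answer: χ² = 27.3000, fail to reject H₀

Derivation:
df = n - 1 = 21
χ² = (n-1)s²/σ₀² = 21×62.40/48 = 27.3000
Critical values: χ²_{0.975,21} = 10.283, χ²_{0.025,21} = 35.479
Rejection region: χ² < 10.283 or χ² > 35.479
Decision: fail to reject H₀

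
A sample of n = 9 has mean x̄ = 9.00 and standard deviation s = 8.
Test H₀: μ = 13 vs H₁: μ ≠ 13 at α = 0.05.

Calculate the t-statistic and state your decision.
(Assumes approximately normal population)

Answer: t = -1.5000, fail to reject H₀

Derivation:
df = n - 1 = 8
SE = s/√n = 8/√9 = 2.6667
t = (x̄ - μ₀)/SE = (9.00 - 13)/2.6667 = -1.5000
Critical value: t_{0.025,8} = ±2.306
p-value ≈ 0.1720
Decision: fail to reject H₀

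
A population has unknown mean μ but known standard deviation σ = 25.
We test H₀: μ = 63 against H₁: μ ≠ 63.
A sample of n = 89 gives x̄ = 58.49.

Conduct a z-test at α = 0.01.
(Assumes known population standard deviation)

Answer: z = -1.7019, fail to reject H₀

Derivation:
Standard error: SE = σ/√n = 25/√89 = 2.6500
z-statistic: z = (x̄ - μ₀)/SE = (58.49 - 63)/2.6500 = -1.7019
Critical value: ±2.576
p-value = 0.0888
Decision: fail to reject H₀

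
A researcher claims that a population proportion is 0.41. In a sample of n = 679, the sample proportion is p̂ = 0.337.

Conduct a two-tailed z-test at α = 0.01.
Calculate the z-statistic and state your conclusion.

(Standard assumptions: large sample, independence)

Answer: z = -3.8675, reject H₀

Derivation:
H₀: p = 0.41, H₁: p ≠ 0.41
Standard error: SE = √(p₀(1-p₀)/n) = √(0.41×0.59/679) = 0.018875
z-statistic: z = (p̂ - p₀)/SE = (0.337 - 0.41)/0.018875 = -3.8675
Critical value: z_0.005 = ±2.576
p-value = 0.0001
Decision: reject H₀ at α = 0.01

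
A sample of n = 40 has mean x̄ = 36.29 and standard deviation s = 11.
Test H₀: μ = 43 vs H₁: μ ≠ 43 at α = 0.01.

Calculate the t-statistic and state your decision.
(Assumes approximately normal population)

Answer: t = -3.8579, reject H₀

Derivation:
df = n - 1 = 39
SE = s/√n = 11/√40 = 1.7393
t = (x̄ - μ₀)/SE = (36.29 - 43)/1.7393 = -3.8579
Critical value: t_{0.005,39} = ±2.708
p-value ≈ 0.0004
Decision: reject H₀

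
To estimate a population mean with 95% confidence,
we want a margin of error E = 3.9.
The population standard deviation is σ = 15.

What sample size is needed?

z_0.025 = 1.960
n = (z×σ/E)² = (1.960×15/3.9)²
n = 56.8284
Round up: n = 57

Answer: n = 57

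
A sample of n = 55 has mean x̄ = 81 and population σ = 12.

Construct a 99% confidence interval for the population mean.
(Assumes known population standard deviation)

Confidence level: 99%, α = 0.01
z_0.005 = 2.576
SE = σ/√n = 12/√55 = 1.6181
Margin of error = 2.576 × 1.6181 = 4.1682
CI: x̄ ± margin = 81 ± 4.1682
CI: (76.8318, 85.1682)

Answer: (76.8318, 85.1682)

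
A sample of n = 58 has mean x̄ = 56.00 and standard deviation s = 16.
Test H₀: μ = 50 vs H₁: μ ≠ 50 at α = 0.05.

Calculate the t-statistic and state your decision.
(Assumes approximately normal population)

Answer: t = 2.8559, reject H₀

Derivation:
df = n - 1 = 57
SE = s/√n = 16/√58 = 2.1009
t = (x̄ - μ₀)/SE = (56.00 - 50)/2.1009 = 2.8559
Critical value: t_{0.025,57} = ±2.002
p-value ≈ 0.0060
Decision: reject H₀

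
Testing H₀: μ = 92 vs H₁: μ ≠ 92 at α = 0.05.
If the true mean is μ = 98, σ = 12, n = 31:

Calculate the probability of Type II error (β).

SE = σ/√n = 12/√31 = 2.1553
Critical values: μ₀ ± z_0.025×SE = 92 ± 1.960×2.1553
Acceptance region: (87.7756, 96.2244)
Under H₁ (μ = 98): z_high = (96.2244 - 98)/2.1553 = -0.8238, z_low = (87.7756 - 98)/2.1553 = -4.7438
β = P(not reject | H₁) = Φ(-0.8238) - Φ(-4.7438) ≈ 0.2050

Answer: β ≈ 0.2050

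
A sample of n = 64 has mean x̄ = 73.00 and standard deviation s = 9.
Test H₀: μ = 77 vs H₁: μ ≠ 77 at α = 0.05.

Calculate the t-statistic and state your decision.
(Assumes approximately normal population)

df = n - 1 = 63
SE = s/√n = 9/√64 = 1.1250
t = (x̄ - μ₀)/SE = (73.00 - 77)/1.1250 = -3.5556
Critical value: t_{0.025,63} = ±1.998
p-value ≈ 0.0007
Decision: reject H₀

Answer: t = -3.5556, reject H₀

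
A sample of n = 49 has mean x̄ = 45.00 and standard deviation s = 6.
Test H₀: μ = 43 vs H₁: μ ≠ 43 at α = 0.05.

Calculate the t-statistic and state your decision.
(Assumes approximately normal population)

df = n - 1 = 48
SE = s/√n = 6/√49 = 0.8571
t = (x̄ - μ₀)/SE = (45.00 - 43)/0.8571 = 2.3335
Critical value: t_{0.025,48} = ±2.011
p-value ≈ 0.0239
Decision: reject H₀

Answer: t = 2.3335, reject H₀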